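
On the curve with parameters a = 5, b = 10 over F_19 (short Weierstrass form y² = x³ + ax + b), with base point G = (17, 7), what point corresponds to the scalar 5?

Repeated addition: build up to 5G.
2G: tangent at (17, 7): λ = (3·17² + 5)/(2·7) ≡ 17/14. 14⁻¹ ≡ 15 (mod 19), so λ ≡ 17·15 ≡ 8.
  x = λ² - 17 - 17 = 64 - 34 ≡ 11; y = λ·(17 - 11) - 7 ≡ 3. → (11, 3)
3G: (11, 3) + (17, 7). λ = (7 - 3)/(17 - 11) ≡ 4/6 mod 19. 6⁻¹ ≡ 16 (mod 19) since 6·16 = 96 ≡ 1, so λ ≡ 7.
  x = λ² - 11 - 17 = 49 - 28 ≡ 2; y = λ·(11 - 2) - 3 ≡ 3. → (2, 3)
4G: (2, 3) + (17, 7). λ = (7 - 3)/(17 - 2) ≡ 4/15 mod 19. 15⁻¹ ≡ 14 (mod 19), so λ ≡ 18.
  x = λ² - 2 - 17 = 324 - 19 ≡ 1; y = λ·(2 - 1) - 3 ≡ 15. → (1, 15)
5G: (1, 15) + (17, 7). λ = (7 - 15)/(17 - 1) ≡ 11/16 mod 19. 16⁻¹ ≡ 6 (mod 19), so λ ≡ 9.
  x = λ² - 1 - 17 = 81 - 18 ≡ 6; y = λ·(1 - 6) - 15 ≡ 16. → (6, 16)

(6, 16)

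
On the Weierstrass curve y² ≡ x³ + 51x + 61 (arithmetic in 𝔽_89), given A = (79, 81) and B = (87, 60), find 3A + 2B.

First 3A:
Repeated addition: build up to 3A.
2A: tangent at (79, 81): λ = (3·79² + 51)/(2·81) ≡ 84/73. 73⁻¹ ≡ 50 (mod 89), so λ ≡ 84·50 ≡ 17.
  x = λ² - 79 - 79 = 289 - 158 ≡ 42; y = λ·(79 - 42) - 81 ≡ 14. → (42, 14)
3A: (42, 14) + (79, 81). λ = (81 - 14)/(79 - 42) ≡ 67/37 mod 89. 37⁻¹ ≡ 77 (mod 89) since 37·77 = 2849 ≡ 1, so λ ≡ 86.
  x = λ² - 42 - 79 = 7396 - 121 ≡ 66; y = λ·(42 - 66) - 14 ≡ 58. → (66, 58)
3A = (66, 58).
Next 2B:
Repeated addition: build up to 2B.
2B: tangent at (87, 60): λ = (3·87² + 51)/(2·60) ≡ 63/31. 31⁻¹ ≡ 23 (mod 89) since 31·23 = 713 ≡ 1, so λ ≡ 63·23 ≡ 25.
  x = λ² - 87 - 87 = 625 - 174 ≡ 6; y = λ·(87 - 6) - 60 ≡ 7. → (6, 7)
2B = (6, 7).
Finally 3A + 2B:
(66, 58) + (6, 7). λ = (7 - 58)/(6 - 66) ≡ 38/29 mod 89. 29⁻¹ ≡ 43 (mod 89) since 29·43 = 1247 ≡ 1, so λ ≡ 32.
  x = λ² - 66 - 6 = 1024 - 72 ≡ 62; y = λ·(66 - 62) - 58 ≡ 70. → (62, 70)

(62, 70)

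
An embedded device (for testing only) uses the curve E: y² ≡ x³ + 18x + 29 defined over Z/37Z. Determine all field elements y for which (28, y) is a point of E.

10, 27

x³ + 18x + 29 = 22485 ≡ 26 (mod 37).
Square roots of 26 mod 37: 10 and 27 (since 10² = 100 ≡ 26).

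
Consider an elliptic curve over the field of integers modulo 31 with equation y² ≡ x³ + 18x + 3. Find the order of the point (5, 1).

2P: tangent at (5, 1): λ = (3·5² + 18)/(2·1) ≡ 0/2. 2⁻¹ ≡ 16 (mod 31), so λ ≡ 0·16 ≡ 0.
  x = λ² - 5 - 5 = 0 - 10 ≡ 21; y = λ·(5 - 21) - 1 ≡ 30. → (21, 30)
3P: (21, 30) + (5, 1). λ = (1 - 30)/(5 - 21) ≡ 2/15 mod 31. 15⁻¹ ≡ 29 (mod 31), so λ ≡ 27.
  x = λ² - 21 - 5 = 729 - 26 ≡ 21; y = λ·(21 - 21) - 30 ≡ 1. → (21, 1)
4P: (21, 1) + (5, 1). λ = (1 - 1)/(5 - 21) ≡ 0/15 mod 31. 15⁻¹ ≡ 29 (mod 31), so λ ≡ 0.
  x = λ² - 21 - 5 = 0 - 26 ≡ 5; y = λ·(21 - 5) - 1 ≡ 30. → (5, 30)
5P: (5, 30) + (5, 1): same x and y₁ ≡ -y₂, so the sum is 𝒪.
5P = 𝒪, so the order is 5.

5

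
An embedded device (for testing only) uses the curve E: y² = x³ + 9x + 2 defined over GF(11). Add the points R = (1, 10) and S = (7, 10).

(3, 1)

(1, 10) + (7, 10). λ = (10 - 10)/(7 - 1) ≡ 0/6 mod 11. 6⁻¹ ≡ 2 (mod 11), so λ ≡ 0.
  x = λ² - 1 - 7 = 0 - 8 ≡ 3; y = λ·(1 - 3) - 10 ≡ 1. → (3, 1)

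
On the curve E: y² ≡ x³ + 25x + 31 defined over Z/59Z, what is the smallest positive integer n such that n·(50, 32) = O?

2P: tangent at (50, 32): λ = (3·50² + 25)/(2·32) ≡ 32/5. 5⁻¹ ≡ 12 (mod 59), so λ ≡ 32·12 ≡ 30.
  x = λ² - 50 - 50 = 900 - 100 ≡ 33; y = λ·(50 - 33) - 32 ≡ 6. → (33, 6)
3P: (33, 6) + (50, 32). λ = (32 - 6)/(50 - 33) ≡ 26/17 mod 59. 17⁻¹ ≡ 7 (mod 59), so λ ≡ 5.
  x = λ² - 33 - 50 = 25 - 83 ≡ 1; y = λ·(33 - 1) - 6 ≡ 36. → (1, 36)
4P: (1, 36) + (50, 32). λ = (32 - 36)/(50 - 1) ≡ 55/49 mod 59. 49⁻¹ ≡ 53 (mod 59), so λ ≡ 24.
  x = λ² - 1 - 50 = 576 - 51 ≡ 53; y = λ·(1 - 53) - 36 ≡ 14. → (53, 14)
5P: (53, 14) + (50, 32). λ = (32 - 14)/(50 - 53) ≡ 18/56 mod 59. 56⁻¹ ≡ 39 (mod 59), so λ ≡ 53.
  x = λ² - 53 - 50 = 2809 - 103 ≡ 51; y = λ·(53 - 51) - 14 ≡ 33. → (51, 33)
6P: (51, 33) + (50, 32). λ = (32 - 33)/(50 - 51) ≡ 58/58 mod 59. 58⁻¹ ≡ 58 (mod 59) since 58·58 = 3364 ≡ 1, so λ ≡ 1.
  x = λ² - 51 - 50 = 1 - 101 ≡ 18; y = λ·(51 - 18) - 33 ≡ 0. → (18, 0)
7P: (18, 0) + (50, 32). λ = (32 - 0)/(50 - 18) ≡ 32/32 mod 59. 32⁻¹ ≡ 24 (mod 59), so λ ≡ 1.
  x = λ² - 18 - 50 = 1 - 68 ≡ 51; y = λ·(18 - 51) - 0 ≡ 26. → (51, 26)
8P: (51, 26) + (50, 32). λ = (32 - 26)/(50 - 51) ≡ 6/58 mod 59. 58⁻¹ ≡ 58 (mod 59) since 58·58 = 3364 ≡ 1, so λ ≡ 53.
  x = λ² - 51 - 50 = 2809 - 101 ≡ 53; y = λ·(51 - 53) - 26 ≡ 45. → (53, 45)
9P: (53, 45) + (50, 32). λ = (32 - 45)/(50 - 53) ≡ 46/56 mod 59. 56⁻¹ ≡ 39 (mod 59) since 56·39 = 2184 ≡ 1, so λ ≡ 24.
  x = λ² - 53 - 50 = 576 - 103 ≡ 1; y = λ·(53 - 1) - 45 ≡ 23. → (1, 23)
10P: (1, 23) + (50, 32). λ = (32 - 23)/(50 - 1) ≡ 9/49 mod 59. 49⁻¹ ≡ 53 (mod 59), so λ ≡ 5.
  x = λ² - 1 - 50 = 25 - 51 ≡ 33; y = λ·(1 - 33) - 23 ≡ 53. → (33, 53)
11P: (33, 53) + (50, 32). λ = (32 - 53)/(50 - 33) ≡ 38/17 mod 59. 17⁻¹ ≡ 7 (mod 59) since 17·7 = 119 ≡ 1, so λ ≡ 30.
  x = λ² - 33 - 50 = 900 - 83 ≡ 50; y = λ·(33 - 50) - 53 ≡ 27. → (50, 27)
12P: (50, 27) + (50, 32): same x and y₁ ≡ -y₂, so the sum is O.
12P = O, so the order is 12.

12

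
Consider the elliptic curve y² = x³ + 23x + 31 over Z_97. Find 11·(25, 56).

Write Q = (25, 56).
Double-and-add on 11 = (1011)₂. Start with Q = (25, 56) for the leading 1-bit.
double: tangent at (25, 56): λ = (3·25² + 23)/(2·56) ≡ 55/15. 15⁻¹ ≡ 13 (mod 97), so λ ≡ 55·13 ≡ 36.
  x = λ² - 25 - 25 = 1296 - 50 ≡ 82; y = λ·(25 - 82) - 56 ≡ 26. → (82, 26)
double: tangent at (82, 26): λ = (3·82² + 23)/(2·26) ≡ 19/52. 52⁻¹ ≡ 28 (mod 97) since 52·28 = 1456 ≡ 1, so λ ≡ 19·28 ≡ 47.
  x = λ² - 82 - 82 = 2209 - 164 ≡ 8; y = λ·(82 - 8) - 26 ≡ 57. → (8, 57)
add Q: (8, 57) + (25, 56). λ = (56 - 57)/(25 - 8) ≡ 96/17 mod 97. 17⁻¹ ≡ 40 (mod 97), so λ ≡ 57.
  x = λ² - 8 - 25 = 3249 - 33 ≡ 15; y = λ·(8 - 15) - 57 ≡ 29. → (15, 29)
double: tangent at (15, 29): λ = (3·15² + 23)/(2·29) ≡ 19/58. 58⁻¹ ≡ 92 (mod 97), so λ ≡ 19·92 ≡ 2.
  x = λ² - 15 - 15 = 4 - 30 ≡ 71; y = λ·(15 - 71) - 29 ≡ 53. → (71, 53)
add Q: (71, 53) + (25, 56). λ = (56 - 53)/(25 - 71) ≡ 3/51 mod 97. 51⁻¹ ≡ 78 (mod 97), so λ ≡ 40.
  x = λ² - 71 - 25 = 1600 - 96 ≡ 49; y = λ·(71 - 49) - 53 ≡ 51. → (49, 51)

(49, 51)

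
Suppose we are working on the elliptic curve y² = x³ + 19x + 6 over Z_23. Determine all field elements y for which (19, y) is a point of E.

2, 21

x³ + 19x + 6 = 7226 ≡ 4 (mod 23).
Square roots of 4 mod 23: 2 and 21 (since 2² = 4 ≡ 4).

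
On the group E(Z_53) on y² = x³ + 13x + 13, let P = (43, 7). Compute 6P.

Double-and-add on 6 = (110)₂. Start with P = (43, 7) for the leading 1-bit.
double: tangent at (43, 7): λ = (3·43² + 13)/(2·7) ≡ 48/14. 14⁻¹ ≡ 19 (mod 53), so λ ≡ 48·19 ≡ 11.
  x = λ² - 43 - 43 = 121 - 86 ≡ 35; y = λ·(43 - 35) - 7 ≡ 28. → (35, 28)
add P: (35, 28) + (43, 7). λ = (7 - 28)/(43 - 35) ≡ 32/8 mod 53. 8⁻¹ ≡ 20 (mod 53), so λ ≡ 4.
  x = λ² - 35 - 43 = 16 - 78 ≡ 44; y = λ·(35 - 44) - 28 ≡ 42. → (44, 42)
double: tangent at (44, 42): λ = (3·44² + 13)/(2·42) ≡ 44/31. 31⁻¹ ≡ 12 (mod 53) since 31·12 = 372 ≡ 1, so λ ≡ 44·12 ≡ 51.
  x = λ² - 44 - 44 = 2601 - 88 ≡ 22; y = λ·(44 - 22) - 42 ≡ 20. → (22, 20)

(22, 20)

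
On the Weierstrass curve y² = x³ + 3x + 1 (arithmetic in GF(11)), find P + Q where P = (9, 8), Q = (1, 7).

(9, 8) + (1, 7). λ = (7 - 8)/(1 - 9) ≡ 10/3 mod 11. 3⁻¹ ≡ 4 (mod 11) since 3·4 = 12 ≡ 1, so λ ≡ 7.
  x = λ² - 9 - 1 = 49 - 10 ≡ 6; y = λ·(9 - 6) - 8 ≡ 2. → (6, 2)

(6, 2)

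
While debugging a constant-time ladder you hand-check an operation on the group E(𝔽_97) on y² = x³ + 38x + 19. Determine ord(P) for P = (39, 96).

2P: tangent at (39, 96): λ = (3·39² + 38)/(2·96) ≡ 42/95. 95⁻¹ ≡ 48 (mod 97), so λ ≡ 42·48 ≡ 76.
  x = λ² - 39 - 39 = 5776 - 78 ≡ 72; y = λ·(39 - 72) - 96 ≡ 15. → (72, 15)
3P: (72, 15) + (39, 96). λ = (96 - 15)/(39 - 72) ≡ 81/64 mod 97. 64⁻¹ ≡ 47 (mod 97), so λ ≡ 24.
  x = λ² - 72 - 39 = 576 - 111 ≡ 77; y = λ·(72 - 77) - 15 ≡ 59. → (77, 59)
4P: (77, 59) + (39, 96). λ = (96 - 59)/(39 - 77) ≡ 37/59 mod 97. 59⁻¹ ≡ 74 (mod 97), so λ ≡ 22.
  x = λ² - 77 - 39 = 484 - 116 ≡ 77; y = λ·(77 - 77) - 59 ≡ 38. → (77, 38)
5P: (77, 38) + (39, 96). λ = (96 - 38)/(39 - 77) ≡ 58/59 mod 97. 59⁻¹ ≡ 74 (mod 97), so λ ≡ 24.
  x = λ² - 77 - 39 = 576 - 116 ≡ 72; y = λ·(77 - 72) - 38 ≡ 82. → (72, 82)
6P: (72, 82) + (39, 96). λ = (96 - 82)/(39 - 72) ≡ 14/64 mod 97. 64⁻¹ ≡ 47 (mod 97) since 64·47 = 3008 ≡ 1, so λ ≡ 76.
  x = λ² - 72 - 39 = 5776 - 111 ≡ 39; y = λ·(72 - 39) - 82 ≡ 1. → (39, 1)
7P: (39, 1) + (39, 96): same x and y₁ ≡ -y₂, so the sum is 𝒪.
7P = 𝒪, so the order is 7.

7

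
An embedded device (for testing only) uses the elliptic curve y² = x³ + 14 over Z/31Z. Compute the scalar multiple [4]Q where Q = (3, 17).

(15, 17)

Double-and-add on 4 = (100)₂. Start with Q = (3, 17) for the leading 1-bit.
double: tangent at (3, 17): λ = (3·3² + 0)/(2·17) ≡ 27/3. 3⁻¹ ≡ 21 (mod 31) since 3·21 = 63 ≡ 1, so λ ≡ 27·21 ≡ 9.
  x = λ² - 3 - 3 = 81 - 6 ≡ 13; y = λ·(3 - 13) - 17 ≡ 17. → (13, 17)
double: tangent at (13, 17): λ = (3·13² + 0)/(2·17) ≡ 11/3. 3⁻¹ ≡ 21 (mod 31) since 3·21 = 63 ≡ 1, so λ ≡ 11·21 ≡ 14.
  x = λ² - 13 - 13 = 196 - 26 ≡ 15; y = λ·(13 - 15) - 17 ≡ 17. → (15, 17)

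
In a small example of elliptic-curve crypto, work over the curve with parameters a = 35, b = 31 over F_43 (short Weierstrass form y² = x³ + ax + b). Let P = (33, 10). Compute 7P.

(13, 19)

Double-and-add on 7 = (111)₂. Start with P = (33, 10) for the leading 1-bit.
double: tangent at (33, 10): λ = (3·33² + 35)/(2·10) ≡ 34/20. 20⁻¹ ≡ 28 (mod 43), so λ ≡ 34·28 ≡ 6.
  x = λ² - 33 - 33 = 36 - 66 ≡ 13; y = λ·(33 - 13) - 10 ≡ 24. → (13, 24)
add P: (13, 24) + (33, 10). λ = (10 - 24)/(33 - 13) ≡ 29/20 mod 43. 20⁻¹ ≡ 28 (mod 43), so λ ≡ 38.
  x = λ² - 13 - 33 = 1444 - 46 ≡ 22; y = λ·(13 - 22) - 24 ≡ 21. → (22, 21)
double: tangent at (22, 21): λ = (3·22² + 35)/(2·21) ≡ 25/42. 42⁻¹ ≡ 42 (mod 43), so λ ≡ 25·42 ≡ 18.
  x = λ² - 22 - 22 = 324 - 44 ≡ 22; y = λ·(22 - 22) - 21 ≡ 22. → (22, 22)
add P: (22, 22) + (33, 10). λ = (10 - 22)/(33 - 22) ≡ 31/11 mod 43. 11⁻¹ ≡ 4 (mod 43) since 11·4 = 44 ≡ 1, so λ ≡ 38.
  x = λ² - 22 - 33 = 1444 - 55 ≡ 13; y = λ·(22 - 13) - 22 ≡ 19. → (13, 19)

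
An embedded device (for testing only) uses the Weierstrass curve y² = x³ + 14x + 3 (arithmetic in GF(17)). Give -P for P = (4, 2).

(4, 15)

-(4, 2) = (4, -2 mod 17) = (4, 15).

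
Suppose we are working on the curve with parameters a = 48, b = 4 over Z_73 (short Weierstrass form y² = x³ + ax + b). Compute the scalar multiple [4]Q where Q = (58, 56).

Repeated addition: build up to 4Q.
2Q: tangent at (58, 56): λ = (3·58² + 48)/(2·56) ≡ 66/39. 39⁻¹ ≡ 15 (mod 73), so λ ≡ 66·15 ≡ 41.
  x = λ² - 58 - 58 = 1681 - 116 ≡ 32; y = λ·(58 - 32) - 56 ≡ 61. → (32, 61)
3Q: (32, 61) + (58, 56). λ = (56 - 61)/(58 - 32) ≡ 68/26 mod 73. 26⁻¹ ≡ 59 (mod 73) since 26·59 = 1534 ≡ 1, so λ ≡ 70.
  x = λ² - 32 - 58 = 4900 - 90 ≡ 65; y = λ·(32 - 65) - 61 ≡ 38. → (65, 38)
4Q: (65, 38) + (58, 56). λ = (56 - 38)/(58 - 65) ≡ 18/66 mod 73. 66⁻¹ ≡ 52 (mod 73), so λ ≡ 60.
  x = λ² - 65 - 58 = 3600 - 123 ≡ 46; y = λ·(65 - 46) - 38 ≡ 7. → (46, 7)

(46, 7)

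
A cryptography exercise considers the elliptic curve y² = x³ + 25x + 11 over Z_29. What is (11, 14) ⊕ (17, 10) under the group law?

(11, 14) + (17, 10). λ = (10 - 14)/(17 - 11) ≡ 25/6 mod 29. 6⁻¹ ≡ 5 (mod 29) since 6·5 = 30 ≡ 1, so λ ≡ 9.
  x = λ² - 11 - 17 = 81 - 28 ≡ 24; y = λ·(11 - 24) - 14 ≡ 14. → (24, 14)

(24, 14)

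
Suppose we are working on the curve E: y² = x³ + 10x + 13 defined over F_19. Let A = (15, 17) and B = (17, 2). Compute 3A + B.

First 3A:
Repeated addition: build up to 3A.
2A: tangent at (15, 17): λ = (3·15² + 10)/(2·17) ≡ 1/15. 15⁻¹ ≡ 14 (mod 19) since 15·14 = 210 ≡ 1, so λ ≡ 1·14 ≡ 14.
  x = λ² - 15 - 15 = 196 - 30 ≡ 14; y = λ·(15 - 14) - 17 ≡ 16. → (14, 16)
3A: (14, 16) + (15, 17). λ = (17 - 16)/(15 - 14) ≡ 1/1 mod 19. 1⁻¹ ≡ 1 (mod 19), so λ ≡ 1.
  x = λ² - 14 - 15 = 1 - 29 ≡ 10; y = λ·(14 - 10) - 16 ≡ 7. → (10, 7)
3A = (10, 7).
Finally 3A + B:
(10, 7) + (17, 2). λ = (2 - 7)/(17 - 10) ≡ 14/7 mod 19. 7⁻¹ ≡ 11 (mod 19) since 7·11 = 77 ≡ 1, so λ ≡ 2.
  x = λ² - 10 - 17 = 4 - 27 ≡ 15; y = λ·(10 - 15) - 7 ≡ 2. → (15, 2)

(15, 2)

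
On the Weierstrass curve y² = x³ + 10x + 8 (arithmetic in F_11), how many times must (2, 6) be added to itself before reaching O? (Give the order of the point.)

7

2P: tangent at (2, 6): λ = (3·2² + 10)/(2·6) ≡ 0/1. 1⁻¹ ≡ 1 (mod 11) since 1·1 = 1 ≡ 1, so λ ≡ 0·1 ≡ 0.
  x = λ² - 2 - 2 = 0 - 4 ≡ 7; y = λ·(2 - 7) - 6 ≡ 5. → (7, 5)
3P: (7, 5) + (2, 6). λ = (6 - 5)/(2 - 7) ≡ 1/6 mod 11. 6⁻¹ ≡ 2 (mod 11) since 6·2 = 12 ≡ 1, so λ ≡ 2.
  x = λ² - 7 - 2 = 4 - 9 ≡ 6; y = λ·(7 - 6) - 5 ≡ 8. → (6, 8)
4P: (6, 8) + (2, 6). λ = (6 - 8)/(2 - 6) ≡ 9/7 mod 11. 7⁻¹ ≡ 8 (mod 11), so λ ≡ 6.
  x = λ² - 6 - 2 = 36 - 8 ≡ 6; y = λ·(6 - 6) - 8 ≡ 3. → (6, 3)
5P: (6, 3) + (2, 6). λ = (6 - 3)/(2 - 6) ≡ 3/7 mod 11. 7⁻¹ ≡ 8 (mod 11) since 7·8 = 56 ≡ 1, so λ ≡ 2.
  x = λ² - 6 - 2 = 4 - 8 ≡ 7; y = λ·(6 - 7) - 3 ≡ 6. → (7, 6)
6P: (7, 6) + (2, 6). λ = (6 - 6)/(2 - 7) ≡ 0/6 mod 11. 6⁻¹ ≡ 2 (mod 11) since 6·2 = 12 ≡ 1, so λ ≡ 0.
  x = λ² - 7 - 2 = 0 - 9 ≡ 2; y = λ·(7 - 2) - 6 ≡ 5. → (2, 5)
7P: (2, 5) + (2, 6): same x and y₁ ≡ -y₂, so the sum is O.
7P = O, so the order is 7.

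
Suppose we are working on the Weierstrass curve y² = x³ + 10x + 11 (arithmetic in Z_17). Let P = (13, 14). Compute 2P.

(7, 13)

tangent at (13, 14): λ = (3·13² + 10)/(2·14) ≡ 7/11. 11⁻¹ ≡ 14 (mod 17), so λ ≡ 7·14 ≡ 13.
  x = λ² - 13 - 13 = 169 - 26 ≡ 7; y = λ·(13 - 7) - 14 ≡ 13. → (7, 13)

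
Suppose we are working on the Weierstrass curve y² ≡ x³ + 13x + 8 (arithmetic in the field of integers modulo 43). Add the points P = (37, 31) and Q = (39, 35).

(14, 15)

(37, 31) + (39, 35). λ = (35 - 31)/(39 - 37) ≡ 4/2 mod 43. 2⁻¹ ≡ 22 (mod 43) since 2·22 = 44 ≡ 1, so λ ≡ 2.
  x = λ² - 37 - 39 = 4 - 76 ≡ 14; y = λ·(37 - 14) - 31 ≡ 15. → (14, 15)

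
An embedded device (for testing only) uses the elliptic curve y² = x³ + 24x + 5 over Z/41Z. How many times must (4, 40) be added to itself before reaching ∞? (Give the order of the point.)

2P: tangent at (4, 40): λ = (3·4² + 24)/(2·40) ≡ 31/39. 39⁻¹ ≡ 20 (mod 41) since 39·20 = 780 ≡ 1, so λ ≡ 31·20 ≡ 5.
  x = λ² - 4 - 4 = 25 - 8 ≡ 17; y = λ·(4 - 17) - 40 ≡ 18. → (17, 18)
3P: (17, 18) + (4, 40). λ = (40 - 18)/(4 - 17) ≡ 22/28 mod 41. 28⁻¹ ≡ 22 (mod 41) since 28·22 = 616 ≡ 1, so λ ≡ 33.
  x = λ² - 17 - 4 = 1089 - 21 ≡ 2; y = λ·(17 - 2) - 18 ≡ 26. → (2, 26)
4P: (2, 26) + (4, 40). λ = (40 - 26)/(4 - 2) ≡ 14/2 mod 41. 2⁻¹ ≡ 21 (mod 41), so λ ≡ 7.
  x = λ² - 2 - 4 = 49 - 6 ≡ 2; y = λ·(2 - 2) - 26 ≡ 15. → (2, 15)
5P: (2, 15) + (4, 40). λ = (40 - 15)/(4 - 2) ≡ 25/2 mod 41. 2⁻¹ ≡ 21 (mod 41) since 2·21 = 42 ≡ 1, so λ ≡ 33.
  x = λ² - 2 - 4 = 1089 - 6 ≡ 17; y = λ·(2 - 17) - 15 ≡ 23. → (17, 23)
6P: (17, 23) + (4, 40). λ = (40 - 23)/(4 - 17) ≡ 17/28 mod 41. 28⁻¹ ≡ 22 (mod 41), so λ ≡ 5.
  x = λ² - 17 - 4 = 25 - 21 ≡ 4; y = λ·(17 - 4) - 23 ≡ 1. → (4, 1)
7P: (4, 1) + (4, 40): same x and y₁ ≡ -y₂, so the sum is ∞.
7P = ∞, so the order is 7.

7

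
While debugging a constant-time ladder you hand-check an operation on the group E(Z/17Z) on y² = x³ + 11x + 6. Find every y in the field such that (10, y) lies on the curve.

none

x³ + 11x + 6 = 1116 ≡ 11 (mod 17).
11 is a non-residue mod 17; no y exists.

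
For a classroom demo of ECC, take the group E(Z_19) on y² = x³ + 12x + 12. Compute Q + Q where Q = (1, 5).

(5, 8)

tangent at (1, 5): λ = (3·1² + 12)/(2·5) ≡ 15/10. 10⁻¹ ≡ 2 (mod 19) since 10·2 = 20 ≡ 1, so λ ≡ 15·2 ≡ 11.
  x = λ² - 1 - 1 = 121 - 2 ≡ 5; y = λ·(1 - 5) - 5 ≡ 8. → (5, 8)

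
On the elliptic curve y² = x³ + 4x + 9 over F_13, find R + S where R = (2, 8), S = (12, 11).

(2, 8) + (12, 11). λ = (11 - 8)/(12 - 2) ≡ 3/10 mod 13. 10⁻¹ ≡ 4 (mod 13), so λ ≡ 12.
  x = λ² - 2 - 12 = 144 - 14 ≡ 0; y = λ·(2 - 0) - 8 ≡ 3. → (0, 3)

(0, 3)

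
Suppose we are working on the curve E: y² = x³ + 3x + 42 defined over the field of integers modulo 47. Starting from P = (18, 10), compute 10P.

Repeated addition: build up to 10P.
2P: tangent at (18, 10): λ = (3·18² + 3)/(2·10) ≡ 35/20. 20⁻¹ ≡ 40 (mod 47) since 20·40 = 800 ≡ 1, so λ ≡ 35·40 ≡ 37.
  x = λ² - 18 - 18 = 1369 - 36 ≡ 17; y = λ·(18 - 17) - 10 ≡ 27. → (17, 27)
3P: (17, 27) + (18, 10). λ = (10 - 27)/(18 - 17) ≡ 30/1 mod 47. 1⁻¹ ≡ 1 (mod 47), so λ ≡ 30.
  x = λ² - 17 - 18 = 900 - 35 ≡ 19; y = λ·(17 - 19) - 27 ≡ 7. → (19, 7)
4P: (19, 7) + (18, 10). λ = (10 - 7)/(18 - 19) ≡ 3/46 mod 47. 46⁻¹ ≡ 46 (mod 47), so λ ≡ 44.
  x = λ² - 19 - 18 = 1936 - 37 ≡ 19; y = λ·(19 - 19) - 7 ≡ 40. → (19, 40)
5P: (19, 40) + (18, 10). λ = (10 - 40)/(18 - 19) ≡ 17/46 mod 47. 46⁻¹ ≡ 46 (mod 47), so λ ≡ 30.
  x = λ² - 19 - 18 = 900 - 37 ≡ 17; y = λ·(19 - 17) - 40 ≡ 20. → (17, 20)
6P: (17, 20) + (18, 10). λ = (10 - 20)/(18 - 17) ≡ 37/1 mod 47. 1⁻¹ ≡ 1 (mod 47) since 1·1 = 1 ≡ 1, so λ ≡ 37.
  x = λ² - 17 - 18 = 1369 - 35 ≡ 18; y = λ·(17 - 18) - 20 ≡ 37. → (18, 37)
7P: (18, 37) + (18, 10): same x and y₁ ≡ -y₂, so the sum is ∞.
8P: ∞ + (18, 10) = (18, 10) (identity).
9P: tangent at (18, 10): λ = (3·18² + 3)/(2·10) ≡ 35/20. 20⁻¹ ≡ 40 (mod 47), so λ ≡ 35·40 ≡ 37.
  x = λ² - 18 - 18 = 1369 - 36 ≡ 17; y = λ·(18 - 17) - 10 ≡ 27. → (17, 27)
10P: (17, 27) + (18, 10). λ = (10 - 27)/(18 - 17) ≡ 30/1 mod 47. 1⁻¹ ≡ 1 (mod 47), so λ ≡ 30.
  x = λ² - 17 - 18 = 900 - 35 ≡ 19; y = λ·(17 - 19) - 27 ≡ 7. → (19, 7)

(19, 7)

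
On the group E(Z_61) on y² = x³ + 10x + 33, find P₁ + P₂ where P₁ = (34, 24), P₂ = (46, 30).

(27, 10)

(34, 24) + (46, 30). λ = (30 - 24)/(46 - 34) ≡ 6/12 mod 61. 12⁻¹ ≡ 56 (mod 61), so λ ≡ 31.
  x = λ² - 34 - 46 = 961 - 80 ≡ 27; y = λ·(34 - 27) - 24 ≡ 10. → (27, 10)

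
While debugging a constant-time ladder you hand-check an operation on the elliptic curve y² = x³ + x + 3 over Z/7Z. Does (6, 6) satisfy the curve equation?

y² = 6² ≡ 1; x³ + 1x + 3 = 225 ≡ 1 (mod 7). 1 = 1.

yes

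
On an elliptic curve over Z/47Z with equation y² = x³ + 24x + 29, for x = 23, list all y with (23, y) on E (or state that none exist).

x³ + 24x + 29 = 12748 ≡ 11 (mod 47).
11 is a non-residue mod 47; no y exists.

none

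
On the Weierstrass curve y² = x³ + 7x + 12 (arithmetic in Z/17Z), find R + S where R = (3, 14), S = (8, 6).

(3, 14) + (8, 6). λ = (6 - 14)/(8 - 3) ≡ 9/5 mod 17. 5⁻¹ ≡ 7 (mod 17), so λ ≡ 12.
  x = λ² - 3 - 8 = 144 - 11 ≡ 14; y = λ·(3 - 14) - 14 ≡ 7. → (14, 7)

(14, 7)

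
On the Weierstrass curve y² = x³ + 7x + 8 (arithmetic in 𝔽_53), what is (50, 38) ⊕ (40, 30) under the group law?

(23, 26)

(50, 38) + (40, 30). λ = (30 - 38)/(40 - 50) ≡ 45/43 mod 53. 43⁻¹ ≡ 37 (mod 53), so λ ≡ 22.
  x = λ² - 50 - 40 = 484 - 90 ≡ 23; y = λ·(50 - 23) - 38 ≡ 26. → (23, 26)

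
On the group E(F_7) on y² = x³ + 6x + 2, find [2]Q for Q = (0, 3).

(1, 3)

tangent at (0, 3): λ = (3·0² + 6)/(2·3) ≡ 6/6. 6⁻¹ ≡ 6 (mod 7), so λ ≡ 6·6 ≡ 1.
  x = λ² - 0 - 0 = 1 - 0 ≡ 1; y = λ·(0 - 1) - 3 ≡ 3. → (1, 3)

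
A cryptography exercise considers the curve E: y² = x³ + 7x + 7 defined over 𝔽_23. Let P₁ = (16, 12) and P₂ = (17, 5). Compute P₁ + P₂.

(16, 11)

(16, 12) + (17, 5). λ = (5 - 12)/(17 - 16) ≡ 16/1 mod 23. 1⁻¹ ≡ 1 (mod 23), so λ ≡ 16.
  x = λ² - 16 - 17 = 256 - 33 ≡ 16; y = λ·(16 - 16) - 12 ≡ 11. → (16, 11)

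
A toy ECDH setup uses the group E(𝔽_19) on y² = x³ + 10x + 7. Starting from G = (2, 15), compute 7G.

Double-and-add on 7 = (111)₂. Start with G = (2, 15) for the leading 1-bit.
double: tangent at (2, 15): λ = (3·2² + 10)/(2·15) ≡ 3/11. 11⁻¹ ≡ 7 (mod 19) since 11·7 = 77 ≡ 1, so λ ≡ 3·7 ≡ 2.
  x = λ² - 2 - 2 = 4 - 4 ≡ 0; y = λ·(2 - 0) - 15 ≡ 8. → (0, 8)
add G: (0, 8) + (2, 15). λ = (15 - 8)/(2 - 0) ≡ 7/2 mod 19. 2⁻¹ ≡ 10 (mod 19), so λ ≡ 13.
  x = λ² - 0 - 2 = 169 - 2 ≡ 15; y = λ·(0 - 15) - 8 ≡ 6. → (15, 6)
double: tangent at (15, 6): λ = (3·15² + 10)/(2·6) ≡ 1/12. 12⁻¹ ≡ 8 (mod 19), so λ ≡ 1·8 ≡ 8.
  x = λ² - 15 - 15 = 64 - 30 ≡ 15; y = λ·(15 - 15) - 6 ≡ 13. → (15, 13)
add G: (15, 13) + (2, 15). λ = (15 - 13)/(2 - 15) ≡ 2/6 mod 19. 6⁻¹ ≡ 16 (mod 19) since 6·16 = 96 ≡ 1, so λ ≡ 13.
  x = λ² - 15 - 2 = 169 - 17 ≡ 0; y = λ·(15 - 0) - 13 ≡ 11. → (0, 11)

(0, 11)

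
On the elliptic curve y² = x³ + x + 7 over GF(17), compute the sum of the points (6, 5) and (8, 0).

(5, 1)

(6, 5) + (8, 0). λ = (0 - 5)/(8 - 6) ≡ 12/2 mod 17. 2⁻¹ ≡ 9 (mod 17), so λ ≡ 6.
  x = λ² - 6 - 8 = 36 - 14 ≡ 5; y = λ·(6 - 5) - 5 ≡ 1. → (5, 1)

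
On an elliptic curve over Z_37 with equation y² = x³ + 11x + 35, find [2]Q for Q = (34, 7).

(33, 1)

tangent at (34, 7): λ = (3·34² + 11)/(2·7) ≡ 1/14. 14⁻¹ ≡ 8 (mod 37), so λ ≡ 1·8 ≡ 8.
  x = λ² - 34 - 34 = 64 - 68 ≡ 33; y = λ·(34 - 33) - 7 ≡ 1. → (33, 1)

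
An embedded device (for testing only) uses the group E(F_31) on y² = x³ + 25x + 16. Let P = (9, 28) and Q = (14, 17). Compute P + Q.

(9, 28) + (14, 17). λ = (17 - 28)/(14 - 9) ≡ 20/5 mod 31. 5⁻¹ ≡ 25 (mod 31), so λ ≡ 4.
  x = λ² - 9 - 14 = 16 - 23 ≡ 24; y = λ·(9 - 24) - 28 ≡ 5. → (24, 5)

(24, 5)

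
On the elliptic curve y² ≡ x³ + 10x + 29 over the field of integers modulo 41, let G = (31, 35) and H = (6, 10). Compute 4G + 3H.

(25, 18)

First 4G:
Double-and-add on 4 = (100)₂. Start with G = (31, 35) for the leading 1-bit.
double: tangent at (31, 35): λ = (3·31² + 10)/(2·35) ≡ 23/29. 29⁻¹ ≡ 17 (mod 41), so λ ≡ 23·17 ≡ 22.
  x = λ² - 31 - 31 = 484 - 62 ≡ 12; y = λ·(31 - 12) - 35 ≡ 14. → (12, 14)
double: tangent at (12, 14): λ = (3·12² + 10)/(2·14) ≡ 32/28. 28⁻¹ ≡ 22 (mod 41), so λ ≡ 32·22 ≡ 7.
  x = λ² - 12 - 12 = 49 - 24 ≡ 25; y = λ·(12 - 25) - 14 ≡ 18. → (25, 18)
4G = (25, 18).
Next 3H:
Repeated addition: build up to 3H.
2H: tangent at (6, 10): λ = (3·6² + 10)/(2·10) ≡ 36/20. 20⁻¹ ≡ 39 (mod 41), so λ ≡ 36·39 ≡ 10.
  x = λ² - 6 - 6 = 100 - 12 ≡ 6; y = λ·(6 - 6) - 10 ≡ 31. → (6, 31)
3H: (6, 31) + (6, 10): same x and y₁ ≡ -y₂, so the sum is O.
3H = O.
Finally 4G + 3H:
(25, 18) + O = (25, 18) (identity).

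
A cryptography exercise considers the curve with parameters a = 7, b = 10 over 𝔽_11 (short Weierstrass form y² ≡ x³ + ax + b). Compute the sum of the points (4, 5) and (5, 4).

(4, 5) + (5, 4). λ = (4 - 5)/(5 - 4) ≡ 10/1 mod 11. 1⁻¹ ≡ 1 (mod 11), so λ ≡ 10.
  x = λ² - 4 - 5 = 100 - 9 ≡ 3; y = λ·(4 - 3) - 5 ≡ 5. → (3, 5)

(3, 5)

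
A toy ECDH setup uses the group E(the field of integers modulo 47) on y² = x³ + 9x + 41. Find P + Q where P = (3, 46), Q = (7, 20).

(3, 46) + (7, 20). λ = (20 - 46)/(7 - 3) ≡ 21/4 mod 47. 4⁻¹ ≡ 12 (mod 47), so λ ≡ 17.
  x = λ² - 3 - 7 = 289 - 10 ≡ 44; y = λ·(3 - 44) - 46 ≡ 9. → (44, 9)

(44, 9)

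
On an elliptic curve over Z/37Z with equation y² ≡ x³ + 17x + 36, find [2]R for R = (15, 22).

tangent at (15, 22): λ = (3·15² + 17)/(2·22) ≡ 26/7. 7⁻¹ ≡ 16 (mod 37) since 7·16 = 112 ≡ 1, so λ ≡ 26·16 ≡ 9.
  x = λ² - 15 - 15 = 81 - 30 ≡ 14; y = λ·(15 - 14) - 22 ≡ 24. → (14, 24)

(14, 24)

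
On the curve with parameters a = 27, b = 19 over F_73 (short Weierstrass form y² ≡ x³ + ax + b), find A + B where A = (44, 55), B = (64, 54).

(44, 55) + (64, 54). λ = (54 - 55)/(64 - 44) ≡ 72/20 mod 73. 20⁻¹ ≡ 11 (mod 73), so λ ≡ 62.
  x = λ² - 44 - 64 = 3844 - 108 ≡ 13; y = λ·(44 - 13) - 55 ≡ 42. → (13, 42)

(13, 42)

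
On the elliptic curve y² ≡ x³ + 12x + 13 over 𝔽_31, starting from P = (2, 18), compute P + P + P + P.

Double-and-add on 4 = (100)₂. Start with P = (2, 18) for the leading 1-bit.
double: tangent at (2, 18): λ = (3·2² + 12)/(2·18) ≡ 24/5. 5⁻¹ ≡ 25 (mod 31), so λ ≡ 24·25 ≡ 11.
  x = λ² - 2 - 2 = 121 - 4 ≡ 24; y = λ·(2 - 24) - 18 ≡ 19. → (24, 19)
double: tangent at (24, 19): λ = (3·24² + 12)/(2·19) ≡ 4/7. 7⁻¹ ≡ 9 (mod 31), so λ ≡ 4·9 ≡ 5.
  x = λ² - 24 - 24 = 25 - 48 ≡ 8; y = λ·(24 - 8) - 19 ≡ 30. → (8, 30)

(8, 30)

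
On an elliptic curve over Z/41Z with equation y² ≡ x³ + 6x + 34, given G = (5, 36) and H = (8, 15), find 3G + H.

First 3G:
Repeated addition: build up to 3G.
2G: tangent at (5, 36): λ = (3·5² + 6)/(2·36) ≡ 40/31. 31⁻¹ ≡ 4 (mod 41), so λ ≡ 40·4 ≡ 37.
  x = λ² - 5 - 5 = 1369 - 10 ≡ 6; y = λ·(5 - 6) - 36 ≡ 9. → (6, 9)
3G: (6, 9) + (5, 36). λ = (36 - 9)/(5 - 6) ≡ 27/40 mod 41. 40⁻¹ ≡ 40 (mod 41), so λ ≡ 14.
  x = λ² - 6 - 5 = 196 - 11 ≡ 21; y = λ·(6 - 21) - 9 ≡ 27. → (21, 27)
3G = (21, 27).
Finally 3G + H:
(21, 27) + (8, 15). λ = (15 - 27)/(8 - 21) ≡ 29/28 mod 41. 28⁻¹ ≡ 22 (mod 41), so λ ≡ 23.
  x = λ² - 21 - 8 = 529 - 29 ≡ 8; y = λ·(21 - 8) - 27 ≡ 26. → (8, 26)

(8, 26)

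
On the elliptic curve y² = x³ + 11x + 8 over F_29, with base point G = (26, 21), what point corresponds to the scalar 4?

(28, 24)

Repeated addition: build up to 4G.
2G: tangent at (26, 21): λ = (3·26² + 11)/(2·21) ≡ 9/13. 13⁻¹ ≡ 9 (mod 29), so λ ≡ 9·9 ≡ 23.
  x = λ² - 26 - 26 = 529 - 52 ≡ 13; y = λ·(26 - 13) - 21 ≡ 17. → (13, 17)
3G: (13, 17) + (26, 21). λ = (21 - 17)/(26 - 13) ≡ 4/13 mod 29. 13⁻¹ ≡ 9 (mod 29), so λ ≡ 7.
  x = λ² - 13 - 26 = 49 - 39 ≡ 10; y = λ·(13 - 10) - 17 ≡ 4. → (10, 4)
4G: (10, 4) + (26, 21). λ = (21 - 4)/(26 - 10) ≡ 17/16 mod 29. 16⁻¹ ≡ 20 (mod 29), so λ ≡ 21.
  x = λ² - 10 - 26 = 441 - 36 ≡ 28; y = λ·(10 - 28) - 4 ≡ 24. → (28, 24)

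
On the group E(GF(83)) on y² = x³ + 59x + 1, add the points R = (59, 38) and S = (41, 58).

(59, 38) + (41, 58). λ = (58 - 38)/(41 - 59) ≡ 20/65 mod 83. 65⁻¹ ≡ 23 (mod 83) since 65·23 = 1495 ≡ 1, so λ ≡ 45.
  x = λ² - 59 - 41 = 2025 - 100 ≡ 16; y = λ·(59 - 16) - 38 ≡ 71. → (16, 71)

(16, 71)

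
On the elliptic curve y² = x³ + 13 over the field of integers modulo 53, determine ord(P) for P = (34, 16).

9

2P: tangent at (34, 16): λ = (3·34² + 0)/(2·16) ≡ 23/32. 32⁻¹ ≡ 5 (mod 53), so λ ≡ 23·5 ≡ 9.
  x = λ² - 34 - 34 = 81 - 68 ≡ 13; y = λ·(34 - 13) - 16 ≡ 14. → (13, 14)
3P: (13, 14) + (34, 16). λ = (16 - 14)/(34 - 13) ≡ 2/21 mod 53. 21⁻¹ ≡ 48 (mod 53), so λ ≡ 43.
  x = λ² - 13 - 34 = 1849 - 47 ≡ 0; y = λ·(13 - 0) - 14 ≡ 15. → (0, 15)
4P: (0, 15) + (34, 16). λ = (16 - 15)/(34 - 0) ≡ 1/34 mod 53. 34⁻¹ ≡ 39 (mod 53) since 34·39 = 1326 ≡ 1, so λ ≡ 39.
  x = λ² - 0 - 34 = 1521 - 34 ≡ 3; y = λ·(0 - 3) - 15 ≡ 27. → (3, 27)
5P: (3, 27) + (34, 16). λ = (16 - 27)/(34 - 3) ≡ 42/31 mod 53. 31⁻¹ ≡ 12 (mod 53), so λ ≡ 27.
  x = λ² - 3 - 34 = 729 - 37 ≡ 3; y = λ·(3 - 3) - 27 ≡ 26. → (3, 26)
6P: (3, 26) + (34, 16). λ = (16 - 26)/(34 - 3) ≡ 43/31 mod 53. 31⁻¹ ≡ 12 (mod 53), so λ ≡ 39.
  x = λ² - 3 - 34 = 1521 - 37 ≡ 0; y = λ·(3 - 0) - 26 ≡ 38. → (0, 38)
7P: (0, 38) + (34, 16). λ = (16 - 38)/(34 - 0) ≡ 31/34 mod 53. 34⁻¹ ≡ 39 (mod 53), so λ ≡ 43.
  x = λ² - 0 - 34 = 1849 - 34 ≡ 13; y = λ·(0 - 13) - 38 ≡ 39. → (13, 39)
8P: (13, 39) + (34, 16). λ = (16 - 39)/(34 - 13) ≡ 30/21 mod 53. 21⁻¹ ≡ 48 (mod 53), so λ ≡ 9.
  x = λ² - 13 - 34 = 81 - 47 ≡ 34; y = λ·(13 - 34) - 39 ≡ 37. → (34, 37)
9P: (34, 37) + (34, 16): same x and y₁ ≡ -y₂, so the sum is ∞.
9P = ∞, so the order is 9.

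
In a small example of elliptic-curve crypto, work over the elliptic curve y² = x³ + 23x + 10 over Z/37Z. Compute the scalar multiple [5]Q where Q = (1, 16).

Repeated addition: build up to 5Q.
2Q: tangent at (1, 16): λ = (3·1² + 23)/(2·16) ≡ 26/32. 32⁻¹ ≡ 22 (mod 37), so λ ≡ 26·22 ≡ 17.
  x = λ² - 1 - 1 = 289 - 2 ≡ 28; y = λ·(1 - 28) - 16 ≡ 6. → (28, 6)
3Q: (28, 6) + (1, 16). λ = (16 - 6)/(1 - 28) ≡ 10/10 mod 37. 10⁻¹ ≡ 26 (mod 37) since 10·26 = 260 ≡ 1, so λ ≡ 1.
  x = λ² - 28 - 1 = 1 - 29 ≡ 9; y = λ·(28 - 9) - 6 ≡ 13. → (9, 13)
4Q: (9, 13) + (1, 16). λ = (16 - 13)/(1 - 9) ≡ 3/29 mod 37. 29⁻¹ ≡ 23 (mod 37), so λ ≡ 32.
  x = λ² - 9 - 1 = 1024 - 10 ≡ 15; y = λ·(9 - 15) - 13 ≡ 17. → (15, 17)
5Q: (15, 17) + (1, 16). λ = (16 - 17)/(1 - 15) ≡ 36/23 mod 37. 23⁻¹ ≡ 29 (mod 37) since 23·29 = 667 ≡ 1, so λ ≡ 8.
  x = λ² - 15 - 1 = 64 - 16 ≡ 11; y = λ·(15 - 11) - 17 ≡ 15. → (11, 15)

(11, 15)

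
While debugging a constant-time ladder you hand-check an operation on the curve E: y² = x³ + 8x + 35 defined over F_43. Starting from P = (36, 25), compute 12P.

(27, 5)

Double-and-add on 12 = (1100)₂. Start with P = (36, 25) for the leading 1-bit.
double: tangent at (36, 25): λ = (3·36² + 8)/(2·25) ≡ 26/7. 7⁻¹ ≡ 37 (mod 43), so λ ≡ 26·37 ≡ 16.
  x = λ² - 36 - 36 = 256 - 72 ≡ 12; y = λ·(36 - 12) - 25 ≡ 15. → (12, 15)
add P: (12, 15) + (36, 25). λ = (25 - 15)/(36 - 12) ≡ 10/24 mod 43. 24⁻¹ ≡ 9 (mod 43), so λ ≡ 4.
  x = λ² - 12 - 36 = 16 - 48 ≡ 11; y = λ·(12 - 11) - 15 ≡ 32. → (11, 32)
double: tangent at (11, 32): λ = (3·11² + 8)/(2·32) ≡ 27/21. 21⁻¹ ≡ 41 (mod 43), so λ ≡ 27·41 ≡ 32.
  x = λ² - 11 - 11 = 1024 - 22 ≡ 13; y = λ·(11 - 13) - 32 ≡ 33. → (13, 33)
double: tangent at (13, 33): λ = (3·13² + 8)/(2·33) ≡ 42/23. 23⁻¹ ≡ 15 (mod 43) since 23·15 = 345 ≡ 1, so λ ≡ 42·15 ≡ 28.
  x = λ² - 13 - 13 = 784 - 26 ≡ 27; y = λ·(13 - 27) - 33 ≡ 5. → (27, 5)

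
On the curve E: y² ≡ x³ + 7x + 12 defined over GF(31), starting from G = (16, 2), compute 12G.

(30, 29)

Double-and-add on 12 = (1100)₂. Start with G = (16, 2) for the leading 1-bit.
double: tangent at (16, 2): λ = (3·16² + 7)/(2·2) ≡ 0/4. 4⁻¹ ≡ 8 (mod 31) since 4·8 = 32 ≡ 1, so λ ≡ 0·8 ≡ 0.
  x = λ² - 16 - 16 = 0 - 32 ≡ 30; y = λ·(16 - 30) - 2 ≡ 29. → (30, 29)
add G: (30, 29) + (16, 2). λ = (2 - 29)/(16 - 30) ≡ 4/17 mod 31. 17⁻¹ ≡ 11 (mod 31), so λ ≡ 13.
  x = λ² - 30 - 16 = 169 - 46 ≡ 30; y = λ·(30 - 30) - 29 ≡ 2. → (30, 2)
double: tangent at (30, 2): λ = (3·30² + 7)/(2·2) ≡ 10/4. 4⁻¹ ≡ 8 (mod 31), so λ ≡ 10·8 ≡ 18.
  x = λ² - 30 - 30 = 324 - 60 ≡ 16; y = λ·(30 - 16) - 2 ≡ 2. → (16, 2)
double: tangent at (16, 2): λ = (3·16² + 7)/(2·2) ≡ 0/4. 4⁻¹ ≡ 8 (mod 31) since 4·8 = 32 ≡ 1, so λ ≡ 0·8 ≡ 0.
  x = λ² - 16 - 16 = 0 - 32 ≡ 30; y = λ·(16 - 30) - 2 ≡ 29. → (30, 29)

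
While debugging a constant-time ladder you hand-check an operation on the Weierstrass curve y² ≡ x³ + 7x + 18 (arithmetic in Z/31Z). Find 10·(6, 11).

(16, 17)

Write G = (6, 11).
Repeated addition: build up to 10G.
2G: tangent at (6, 11): λ = (3·6² + 7)/(2·11) ≡ 22/22. 22⁻¹ ≡ 24 (mod 31) since 22·24 = 528 ≡ 1, so λ ≡ 22·24 ≡ 1.
  x = λ² - 6 - 6 = 1 - 12 ≡ 20; y = λ·(6 - 20) - 11 ≡ 6. → (20, 6)
3G: (20, 6) + (6, 11). λ = (11 - 6)/(6 - 20) ≡ 5/17 mod 31. 17⁻¹ ≡ 11 (mod 31), so λ ≡ 24.
  x = λ² - 20 - 6 = 576 - 26 ≡ 23; y = λ·(20 - 23) - 6 ≡ 15. → (23, 15)
4G: (23, 15) + (6, 11). λ = (11 - 15)/(6 - 23) ≡ 27/14 mod 31. 14⁻¹ ≡ 20 (mod 31), so λ ≡ 13.
  x = λ² - 23 - 6 = 169 - 29 ≡ 16; y = λ·(23 - 16) - 15 ≡ 14. → (16, 14)
5G: (16, 14) + (6, 11). λ = (11 - 14)/(6 - 16) ≡ 28/21 mod 31. 21⁻¹ ≡ 3 (mod 31), so λ ≡ 22.
  x = λ² - 16 - 6 = 484 - 22 ≡ 28; y = λ·(16 - 28) - 14 ≡ 1. → (28, 1)
6G: (28, 1) + (6, 11). λ = (11 - 1)/(6 - 28) ≡ 10/9 mod 31. 9⁻¹ ≡ 7 (mod 31), so λ ≡ 8.
  x = λ² - 28 - 6 = 64 - 34 ≡ 30; y = λ·(28 - 30) - 1 ≡ 14. → (30, 14)
7G: (30, 14) + (6, 11). λ = (11 - 14)/(6 - 30) ≡ 28/7 mod 31. 7⁻¹ ≡ 9 (mod 31), so λ ≡ 4.
  x = λ² - 30 - 6 = 16 - 36 ≡ 11; y = λ·(30 - 11) - 14 ≡ 0. → (11, 0)
8G: (11, 0) + (6, 11). λ = (11 - 0)/(6 - 11) ≡ 11/26 mod 31. 26⁻¹ ≡ 6 (mod 31), so λ ≡ 4.
  x = λ² - 11 - 6 = 16 - 17 ≡ 30; y = λ·(11 - 30) - 0 ≡ 17. → (30, 17)
9G: (30, 17) + (6, 11). λ = (11 - 17)/(6 - 30) ≡ 25/7 mod 31. 7⁻¹ ≡ 9 (mod 31) since 7·9 = 63 ≡ 1, so λ ≡ 8.
  x = λ² - 30 - 6 = 64 - 36 ≡ 28; y = λ·(30 - 28) - 17 ≡ 30. → (28, 30)
10G: (28, 30) + (6, 11). λ = (11 - 30)/(6 - 28) ≡ 12/9 mod 31. 9⁻¹ ≡ 7 (mod 31) since 9·7 = 63 ≡ 1, so λ ≡ 22.
  x = λ² - 28 - 6 = 484 - 34 ≡ 16; y = λ·(28 - 16) - 30 ≡ 17. → (16, 17)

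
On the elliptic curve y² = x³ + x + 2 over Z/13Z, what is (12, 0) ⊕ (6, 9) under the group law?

(7, 12)

(12, 0) + (6, 9). λ = (9 - 0)/(6 - 12) ≡ 9/7 mod 13. 7⁻¹ ≡ 2 (mod 13), so λ ≡ 5.
  x = λ² - 12 - 6 = 25 - 18 ≡ 7; y = λ·(12 - 7) - 0 ≡ 12. → (7, 12)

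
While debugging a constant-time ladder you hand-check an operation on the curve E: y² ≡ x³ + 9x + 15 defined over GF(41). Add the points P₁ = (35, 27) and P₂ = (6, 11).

(20, 35)

(35, 27) + (6, 11). λ = (11 - 27)/(6 - 35) ≡ 25/12 mod 41. 12⁻¹ ≡ 24 (mod 41) since 12·24 = 288 ≡ 1, so λ ≡ 26.
  x = λ² - 35 - 6 = 676 - 41 ≡ 20; y = λ·(35 - 20) - 27 ≡ 35. → (20, 35)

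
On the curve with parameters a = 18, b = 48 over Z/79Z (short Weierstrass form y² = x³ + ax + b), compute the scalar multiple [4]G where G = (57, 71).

(53, 4)

Double-and-add on 4 = (100)₂. Start with G = (57, 71) for the leading 1-bit.
double: tangent at (57, 71): λ = (3·57² + 18)/(2·71) ≡ 48/63. 63⁻¹ ≡ 74 (mod 79) since 63·74 = 4662 ≡ 1, so λ ≡ 48·74 ≡ 76.
  x = λ² - 57 - 57 = 5776 - 114 ≡ 53; y = λ·(57 - 53) - 71 ≡ 75. → (53, 75)
double: tangent at (53, 75): λ = (3·53² + 18)/(2·75) ≡ 71/71. 71⁻¹ ≡ 69 (mod 79) since 71·69 = 4899 ≡ 1, so λ ≡ 71·69 ≡ 1.
  x = λ² - 53 - 53 = 1 - 106 ≡ 53; y = λ·(53 - 53) - 75 ≡ 4. → (53, 4)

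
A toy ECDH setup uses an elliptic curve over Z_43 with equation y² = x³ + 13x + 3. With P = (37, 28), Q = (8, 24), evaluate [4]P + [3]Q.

(24, 32)

First 4P:
Double-and-add on 4 = (100)₂. Start with P = (37, 28) for the leading 1-bit.
double: tangent at (37, 28): λ = (3·37² + 13)/(2·28) ≡ 35/13. 13⁻¹ ≡ 10 (mod 43), so λ ≡ 35·10 ≡ 6.
  x = λ² - 37 - 37 = 36 - 74 ≡ 5; y = λ·(37 - 5) - 28 ≡ 35. → (5, 35)
double: tangent at (5, 35): λ = (3·5² + 13)/(2·35) ≡ 2/27. 27⁻¹ ≡ 8 (mod 43), so λ ≡ 2·8 ≡ 16.
  x = λ² - 5 - 5 = 256 - 10 ≡ 31; y = λ·(5 - 31) - 35 ≡ 22. → (31, 22)
4P = (31, 22).
Next 3Q:
Repeated addition: build up to 3Q.
2Q: tangent at (8, 24): λ = (3·8² + 13)/(2·24) ≡ 33/5. 5⁻¹ ≡ 26 (mod 43), so λ ≡ 33·26 ≡ 41.
  x = λ² - 8 - 8 = 1681 - 16 ≡ 31; y = λ·(8 - 31) - 24 ≡ 22. → (31, 22)
3Q: (31, 22) + (8, 24). λ = (24 - 22)/(8 - 31) ≡ 2/20 mod 43. 20⁻¹ ≡ 28 (mod 43), so λ ≡ 13.
  x = λ² - 31 - 8 = 169 - 39 ≡ 1; y = λ·(31 - 1) - 22 ≡ 24. → (1, 24)
3Q = (1, 24).
Finally 4P + 3Q:
(31, 22) + (1, 24). λ = (24 - 22)/(1 - 31) ≡ 2/13 mod 43. 13⁻¹ ≡ 10 (mod 43) since 13·10 = 130 ≡ 1, so λ ≡ 20.
  x = λ² - 31 - 1 = 400 - 32 ≡ 24; y = λ·(31 - 24) - 22 ≡ 32. → (24, 32)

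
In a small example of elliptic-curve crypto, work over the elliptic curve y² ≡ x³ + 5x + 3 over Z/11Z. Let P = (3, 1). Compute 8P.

Double-and-add on 8 = (1000)₂. Start with P = (3, 1) for the leading 1-bit.
double: tangent at (3, 1): λ = (3·3² + 5)/(2·1) ≡ 10/2. 2⁻¹ ≡ 6 (mod 11) since 2·6 = 12 ≡ 1, so λ ≡ 10·6 ≡ 5.
  x = λ² - 3 - 3 = 25 - 6 ≡ 8; y = λ·(3 - 8) - 1 ≡ 7. → (8, 7)
double: tangent at (8, 7): λ = (3·8² + 5)/(2·7) ≡ 10/3. 3⁻¹ ≡ 4 (mod 11) since 3·4 = 12 ≡ 1, so λ ≡ 10·4 ≡ 7.
  x = λ² - 8 - 8 = 49 - 16 ≡ 0; y = λ·(8 - 0) - 7 ≡ 5. → (0, 5)
double: tangent at (0, 5): λ = (3·0² + 5)/(2·5) ≡ 5/10. 10⁻¹ ≡ 10 (mod 11), so λ ≡ 5·10 ≡ 6.
  x = λ² - 0 - 0 = 36 - 0 ≡ 3; y = λ·(0 - 3) - 5 ≡ 10. → (3, 10)

(3, 10)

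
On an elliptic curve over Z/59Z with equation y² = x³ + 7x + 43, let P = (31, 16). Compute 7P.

Double-and-add on 7 = (111)₂. Start with P = (31, 16) for the leading 1-bit.
double: tangent at (31, 16): λ = (3·31² + 7)/(2·16) ≡ 58/32. 32⁻¹ ≡ 24 (mod 59), so λ ≡ 58·24 ≡ 35.
  x = λ² - 31 - 31 = 1225 - 62 ≡ 42; y = λ·(31 - 42) - 16 ≡ 12. → (42, 12)
add P: (42, 12) + (31, 16). λ = (16 - 12)/(31 - 42) ≡ 4/48 mod 59. 48⁻¹ ≡ 16 (mod 59), so λ ≡ 5.
  x = λ² - 42 - 31 = 25 - 73 ≡ 11; y = λ·(42 - 11) - 12 ≡ 25. → (11, 25)
double: tangent at (11, 25): λ = (3·11² + 7)/(2·25) ≡ 16/50. 50⁻¹ ≡ 13 (mod 59), so λ ≡ 16·13 ≡ 31.
  x = λ² - 11 - 11 = 961 - 22 ≡ 54; y = λ·(11 - 54) - 25 ≡ 58. → (54, 58)
add P: (54, 58) + (31, 16). λ = (16 - 58)/(31 - 54) ≡ 17/36 mod 59. 36⁻¹ ≡ 41 (mod 59), so λ ≡ 48.
  x = λ² - 54 - 31 = 2304 - 85 ≡ 36; y = λ·(54 - 36) - 58 ≡ 39. → (36, 39)

(36, 39)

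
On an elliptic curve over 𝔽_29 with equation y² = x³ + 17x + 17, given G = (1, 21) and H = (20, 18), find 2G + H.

First 2G:
Repeated addition: build up to 2G.
2G: tangent at (1, 21): λ = (3·1² + 17)/(2·21) ≡ 20/13. 13⁻¹ ≡ 9 (mod 29), so λ ≡ 20·9 ≡ 6.
  x = λ² - 1 - 1 = 36 - 2 ≡ 5; y = λ·(1 - 5) - 21 ≡ 13. → (5, 13)
2G = (5, 13).
Finally 2G + H:
(5, 13) + (20, 18). λ = (18 - 13)/(20 - 5) ≡ 5/15 mod 29. 15⁻¹ ≡ 2 (mod 29) since 15·2 = 30 ≡ 1, so λ ≡ 10.
  x = λ² - 5 - 20 = 100 - 25 ≡ 17; y = λ·(5 - 17) - 13 ≡ 12. → (17, 12)

(17, 12)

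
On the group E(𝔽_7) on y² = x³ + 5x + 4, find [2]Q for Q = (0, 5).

tangent at (0, 5): λ = (3·0² + 5)/(2·5) ≡ 5/3. 3⁻¹ ≡ 5 (mod 7) since 3·5 = 15 ≡ 1, so λ ≡ 5·5 ≡ 4.
  x = λ² - 0 - 0 = 16 - 0 ≡ 2; y = λ·(0 - 2) - 5 ≡ 1. → (2, 1)

(2, 1)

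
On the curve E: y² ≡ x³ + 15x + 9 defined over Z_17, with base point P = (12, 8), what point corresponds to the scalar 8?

Double-and-add on 8 = (1000)₂. Start with P = (12, 8) for the leading 1-bit.
double: tangent at (12, 8): λ = (3·12² + 15)/(2·8) ≡ 5/16. 16⁻¹ ≡ 16 (mod 17), so λ ≡ 5·16 ≡ 12.
  x = λ² - 12 - 12 = 144 - 24 ≡ 1; y = λ·(12 - 1) - 8 ≡ 5. → (1, 5)
double: tangent at (1, 5): λ = (3·1² + 15)/(2·5) ≡ 1/10. 10⁻¹ ≡ 12 (mod 17), so λ ≡ 1·12 ≡ 12.
  x = λ² - 1 - 1 = 144 - 2 ≡ 6; y = λ·(1 - 6) - 5 ≡ 3. → (6, 3)
double: tangent at (6, 3): λ = (3·6² + 15)/(2·3) ≡ 4/6. 6⁻¹ ≡ 3 (mod 17), so λ ≡ 4·3 ≡ 12.
  x = λ² - 6 - 6 = 144 - 12 ≡ 13; y = λ·(6 - 13) - 3 ≡ 15. → (13, 15)

(13, 15)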